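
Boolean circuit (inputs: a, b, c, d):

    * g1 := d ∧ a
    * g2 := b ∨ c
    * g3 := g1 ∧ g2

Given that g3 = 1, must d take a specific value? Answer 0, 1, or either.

1

g3 = g1 ∧ g2 must be 1, so both g1 = 1 and g2 = 1.
Every assignment with g3 = 1 has d = 1; there are 3 such assignment(s).
  a=1, b=0, c=1, d=1
  a=1, b=1, c=0, d=1
  a=1, b=1, c=1, d=1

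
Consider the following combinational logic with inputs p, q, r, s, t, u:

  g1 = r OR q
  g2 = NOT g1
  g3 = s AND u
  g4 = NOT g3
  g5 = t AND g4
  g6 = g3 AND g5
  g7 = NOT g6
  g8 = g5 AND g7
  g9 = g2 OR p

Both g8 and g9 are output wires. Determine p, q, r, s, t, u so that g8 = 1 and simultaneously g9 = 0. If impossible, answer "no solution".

Check with p=0 q=0 r=1 s=0 t=1 u=1:
g1 = r OR q = 1 OR 0 = 1
g2 = NOT g1 = NOT 1 = 0
g3 = s AND u = 0 AND 1 = 0
g4 = NOT g3 = NOT 0 = 1
g5 = t AND g4 = 1 AND 1 = 1
g6 = g3 AND g5 = 0 AND 1 = 0
g7 = NOT g6 = NOT 0 = 1
g8 = g5 AND g7 = 1 AND 1 = 1
g9 = g2 OR p = 0 OR 0 = 0
So g8 = 1 and g9 = 0.

p=0 q=0 r=1 s=0 t=1 u=1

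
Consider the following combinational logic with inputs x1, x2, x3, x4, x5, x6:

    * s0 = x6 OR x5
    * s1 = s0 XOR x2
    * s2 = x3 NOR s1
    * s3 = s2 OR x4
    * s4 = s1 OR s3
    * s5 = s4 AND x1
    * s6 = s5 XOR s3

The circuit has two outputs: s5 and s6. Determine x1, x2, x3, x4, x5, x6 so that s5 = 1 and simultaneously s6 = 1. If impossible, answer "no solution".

x1=1 x2=0 x3=0 x4=0 x5=0 x6=1

Check with x1=1 x2=0 x3=0 x4=0 x5=0 x6=1:
s0 = x6 OR x5 = 1 OR 0 = 1
s1 = s0 XOR x2 = 1 XOR 0 = 1
s2 = x3 NOR s1 = 0 NOR 1 = 0
s3 = s2 OR x4 = 0 OR 0 = 0
s4 = s1 OR s3 = 1 OR 0 = 1
s5 = s4 AND x1 = 1 AND 1 = 1
s6 = s5 XOR s3 = 1 XOR 0 = 1
So s5 = 1 and s6 = 1.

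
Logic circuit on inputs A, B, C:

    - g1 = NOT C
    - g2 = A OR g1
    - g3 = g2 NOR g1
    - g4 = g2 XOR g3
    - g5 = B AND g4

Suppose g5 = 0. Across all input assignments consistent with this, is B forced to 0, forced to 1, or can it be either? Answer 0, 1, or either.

g5 = B AND g4 must be 0, so at least one of B, g4 is 0.
Every assignment with g5 = 0 has B = 0; there are 4 such assignment(s).
  A=0, B=0, C=0
  A=0, B=0, C=1
  A=1, B=0, C=0
  A=1, B=0, C=1

0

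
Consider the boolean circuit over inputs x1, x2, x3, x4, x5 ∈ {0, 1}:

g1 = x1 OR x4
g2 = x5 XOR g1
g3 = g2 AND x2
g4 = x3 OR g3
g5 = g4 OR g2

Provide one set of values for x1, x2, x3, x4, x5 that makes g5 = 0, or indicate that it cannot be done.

x1=1, x2=1, x3=0, x4=0, x5=1

g5 = g4 OR g2 must be 0, so both g4 = 0 and g2 = 0.
g4 = x3 OR g3 must be 0, so both x3 = 0 and g3 = 0.
g2 = x5 XOR g1 must be 0, so x5 and g1 are equal.
Check with x1=1, x2=1, x3=0, x4=0, x5=1:
g1 = x1 OR x4 = 1 OR 0 = 1
g2 = x5 XOR g1 = 1 XOR 1 = 0
g3 = g2 AND x2 = 0 AND 1 = 0
g4 = x3 OR g3 = 0 OR 0 = 0
g5 = g4 OR g2 = 0 OR 0 = 0
So g5 = 0 as required.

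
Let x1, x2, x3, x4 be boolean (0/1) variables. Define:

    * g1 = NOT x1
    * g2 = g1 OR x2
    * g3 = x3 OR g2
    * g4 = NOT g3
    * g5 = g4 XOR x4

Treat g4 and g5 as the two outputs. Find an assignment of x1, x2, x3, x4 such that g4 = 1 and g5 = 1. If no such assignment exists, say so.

Check with x1=1 x2=0 x3=0 x4=0:
g1 = NOT x1 = NOT 1 = 0
g2 = g1 OR x2 = 0 OR 0 = 0
g3 = x3 OR g2 = 0 OR 0 = 0
g4 = NOT g3 = NOT 0 = 1
g5 = g4 XOR x4 = 1 XOR 0 = 1
So g4 = 1 and g5 = 1.

x1=1 x2=0 x3=0 x4=0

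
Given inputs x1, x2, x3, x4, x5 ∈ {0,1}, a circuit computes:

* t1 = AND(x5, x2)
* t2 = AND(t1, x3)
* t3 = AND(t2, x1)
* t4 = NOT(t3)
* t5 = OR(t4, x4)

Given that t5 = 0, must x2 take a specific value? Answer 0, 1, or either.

1

t5 = OR(t4, x4) must be 0, so both t4 = 0 and x4 = 0.
t4 = NOT(t3) must be 0, so t3 = 1.
t3 = AND(t2, x1) must be 1, so both t2 = 1 and x1 = 1.
Every assignment with t5 = 0 has x2 = 1; there are 1 such assignment(s).
  x1=1, x2=1, x3=1, x4=0, x5=1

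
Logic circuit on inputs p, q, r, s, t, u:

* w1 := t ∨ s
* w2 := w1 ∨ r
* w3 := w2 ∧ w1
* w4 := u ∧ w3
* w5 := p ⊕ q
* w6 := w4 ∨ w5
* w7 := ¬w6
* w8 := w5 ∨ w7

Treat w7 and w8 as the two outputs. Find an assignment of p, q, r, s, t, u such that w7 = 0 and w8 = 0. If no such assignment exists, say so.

Check with p=0 q=0 r=0 s=1 t=1 u=1:
w1 = t ∨ s = 1 ∨ 1 = 1
w2 = w1 ∨ r = 1 ∨ 0 = 1
w3 = w2 ∧ w1 = 1 ∧ 1 = 1
w4 = u ∧ w3 = 1 ∧ 1 = 1
w5 = p ⊕ q = 0 ⊕ 0 = 0
w6 = w4 ∨ w5 = 1 ∨ 0 = 1
w7 = ¬w6 = ¬1 = 0
w8 = w5 ∨ w7 = 0 ∨ 0 = 0
So w7 = 0 and w8 = 0.

p=0 q=0 r=0 s=1 t=1 u=1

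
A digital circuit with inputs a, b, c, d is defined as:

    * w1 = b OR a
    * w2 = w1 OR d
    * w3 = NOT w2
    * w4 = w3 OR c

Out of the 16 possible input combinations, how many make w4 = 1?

9

w4 = w3 OR c must be 1, so at least one of w3, c is 1.
Enumerating the 16 input combinations, 9 give w4 = 1 and 7 give w4 = 0.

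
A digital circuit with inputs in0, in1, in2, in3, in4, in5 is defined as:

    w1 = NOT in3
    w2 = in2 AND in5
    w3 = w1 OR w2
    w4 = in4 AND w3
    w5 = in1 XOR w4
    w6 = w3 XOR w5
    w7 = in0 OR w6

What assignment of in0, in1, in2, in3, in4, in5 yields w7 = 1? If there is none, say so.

Check with in0=1 in1=1 in2=0 in3=0 in4=0 in5=0:
w1 = NOT in3 = NOT 0 = 1
w2 = in2 AND in5 = 0 AND 0 = 0
w3 = w1 OR w2 = 1 OR 0 = 1
w4 = in4 AND w3 = 0 AND 1 = 0
w5 = in1 XOR w4 = 1 XOR 0 = 1
w6 = w3 XOR w5 = 1 XOR 1 = 0
w7 = in0 OR w6 = 1 OR 0 = 1
So w7 = 1 as required.

in0=1 in1=1 in2=0 in3=0 in4=0 in5=0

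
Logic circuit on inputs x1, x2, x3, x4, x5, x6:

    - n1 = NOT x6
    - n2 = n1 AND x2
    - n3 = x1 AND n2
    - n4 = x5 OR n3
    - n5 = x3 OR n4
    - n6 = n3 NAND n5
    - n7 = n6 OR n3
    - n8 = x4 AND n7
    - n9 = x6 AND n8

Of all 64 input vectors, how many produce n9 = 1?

16

n9 = x6 AND n8 must be 1, so both x6 = 1 and n8 = 1.
n8 = x4 AND n7 must be 1, so both x4 = 1 and n7 = 1.
Enumerating the 64 input combinations, 16 give n9 = 1 and 48 give n9 = 0.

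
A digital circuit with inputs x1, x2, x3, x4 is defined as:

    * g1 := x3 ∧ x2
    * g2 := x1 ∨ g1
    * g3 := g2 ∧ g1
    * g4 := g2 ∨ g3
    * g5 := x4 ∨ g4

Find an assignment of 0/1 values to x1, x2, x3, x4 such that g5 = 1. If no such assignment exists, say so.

g5 = x4 ∨ g4 must be 1, so at least one of x4, g4 is 1.
Check with x1=1, x2=0, x3=1, x4=0:
g1 = x3 ∧ x2 = 1 ∧ 0 = 0
g2 = x1 ∨ g1 = 1 ∨ 0 = 1
g3 = g2 ∧ g1 = 1 ∧ 0 = 0
g4 = g2 ∨ g3 = 1 ∨ 0 = 1
g5 = x4 ∨ g4 = 0 ∨ 1 = 1
So g5 = 1 as required.

x1=1, x2=0, x3=1, x4=0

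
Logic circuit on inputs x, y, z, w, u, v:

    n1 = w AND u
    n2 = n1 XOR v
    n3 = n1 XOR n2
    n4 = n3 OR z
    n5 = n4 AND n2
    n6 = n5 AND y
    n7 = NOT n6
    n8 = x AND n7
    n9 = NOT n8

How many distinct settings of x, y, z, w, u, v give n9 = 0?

n9 = NOT n8 must be 0, so n8 = 1.
n8 = x AND n7 must be 1, so both x = 1 and n7 = 1.
Enumerating the 64 input combinations, 25 give n9 = 0 and 39 give n9 = 1.

25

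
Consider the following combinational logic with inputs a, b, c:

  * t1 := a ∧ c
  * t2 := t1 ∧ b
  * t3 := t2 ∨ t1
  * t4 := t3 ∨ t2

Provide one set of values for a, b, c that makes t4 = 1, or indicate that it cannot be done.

t4 = t3 ∨ t2 must be 1, so at least one of t3, t2 is 1.
Check with a=1, b=0, c=1:
t1 = a ∧ c = 1 ∧ 1 = 1
t2 = t1 ∧ b = 1 ∧ 0 = 0
t3 = t2 ∨ t1 = 0 ∨ 1 = 1
t4 = t3 ∨ t2 = 1 ∨ 0 = 1
So t4 = 1 as required.

a=1, b=0, c=1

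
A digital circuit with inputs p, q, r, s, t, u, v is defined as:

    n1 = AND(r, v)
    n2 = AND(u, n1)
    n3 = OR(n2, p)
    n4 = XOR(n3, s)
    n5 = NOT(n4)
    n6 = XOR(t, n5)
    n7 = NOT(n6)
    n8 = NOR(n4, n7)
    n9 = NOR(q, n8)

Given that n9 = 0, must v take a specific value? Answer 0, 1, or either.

either

Both values of v occur among assignments with n9 = 0:
  v=0: p=0, q=0, r=0, s=0, t=0, u=0, v=0
  v=1: p=0, q=0, r=0, s=0, t=0, u=0, v=1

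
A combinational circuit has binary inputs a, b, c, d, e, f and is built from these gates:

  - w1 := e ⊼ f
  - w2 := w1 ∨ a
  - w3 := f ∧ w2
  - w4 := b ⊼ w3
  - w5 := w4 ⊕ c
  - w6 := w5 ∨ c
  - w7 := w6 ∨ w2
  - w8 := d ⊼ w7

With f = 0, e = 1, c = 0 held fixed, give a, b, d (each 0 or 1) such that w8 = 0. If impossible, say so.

Check with f = 0, e = 1, c = 0 and a=1, b=0, d=1:
w1 = e ⊼ f = 1 ⊼ 0 = 1
w2 = w1 ∨ a = 1 ∨ 1 = 1
w3 = f ∧ w2 = 0 ∧ 1 = 0
w4 = b ⊼ w3 = 0 ⊼ 0 = 1
w5 = w4 ⊕ c = 1 ⊕ 0 = 1
w6 = w5 ∨ c = 1 ∨ 0 = 1
w7 = w6 ∨ w2 = 1 ∨ 1 = 1
w8 = d ⊼ w7 = 1 ⊼ 1 = 0
So w8 = 0.

a=1, b=0, d=1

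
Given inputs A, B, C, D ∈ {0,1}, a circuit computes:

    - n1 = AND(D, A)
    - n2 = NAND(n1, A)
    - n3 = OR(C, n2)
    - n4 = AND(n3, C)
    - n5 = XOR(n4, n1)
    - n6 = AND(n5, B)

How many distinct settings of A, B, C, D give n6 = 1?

4

n6 = AND(n5, B) must be 1, so both n5 = 1 and B = 1.
n5 = XOR(n4, n1) must be 1, so n4 and n1 differ.
Satisfying assignments:
  A=0, B=1, C=1, D=0
  A=0, B=1, C=1, D=1
  A=1, B=1, C=0, D=1
  A=1, B=1, C=1, D=0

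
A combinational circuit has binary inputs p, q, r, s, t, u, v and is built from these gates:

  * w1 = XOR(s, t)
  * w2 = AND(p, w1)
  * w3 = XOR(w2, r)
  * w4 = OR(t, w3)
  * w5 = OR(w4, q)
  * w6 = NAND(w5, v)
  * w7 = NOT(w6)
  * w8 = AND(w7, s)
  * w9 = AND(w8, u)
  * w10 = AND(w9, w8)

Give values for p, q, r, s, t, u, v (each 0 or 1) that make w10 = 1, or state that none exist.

w10 = AND(w9, w8) must be 1, so both w9 = 1 and w8 = 1.
w9 = AND(w8, u) must be 1, so both w8 = 1 and u = 1.
Check with p=1 q=0 r=0 s=1 t=0 u=1 v=1:
w1 = XOR(s, t) = XOR(1, 0) = 1
w2 = AND(p, w1) = AND(1, 1) = 1
w3 = XOR(w2, r) = XOR(1, 0) = 1
w4 = OR(t, w3) = OR(0, 1) = 1
w5 = OR(w4, q) = OR(1, 0) = 1
w6 = NAND(w5, v) = NAND(1, 1) = 0
w7 = NOT(w6) = NOT 0 = 1
w8 = AND(w7, s) = AND(1, 1) = 1
w9 = AND(w8, u) = AND(1, 1) = 1
w10 = AND(w9, w8) = AND(1, 1) = 1
So w10 = 1 as required.

p=1 q=0 r=0 s=1 t=0 u=1 v=1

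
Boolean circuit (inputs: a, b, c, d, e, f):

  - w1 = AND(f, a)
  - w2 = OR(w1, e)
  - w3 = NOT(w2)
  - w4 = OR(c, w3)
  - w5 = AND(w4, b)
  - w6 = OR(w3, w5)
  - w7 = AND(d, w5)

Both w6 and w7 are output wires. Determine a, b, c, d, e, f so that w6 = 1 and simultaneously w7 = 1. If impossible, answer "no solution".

a=0 b=1 c=1 d=1 e=0 f=1

Check with a=0 b=1 c=1 d=1 e=0 f=1:
w1 = AND(f, a) = AND(1, 0) = 0
w2 = OR(w1, e) = OR(0, 0) = 0
w3 = NOT(w2) = NOT 0 = 1
w4 = OR(c, w3) = OR(1, 1) = 1
w5 = AND(w4, b) = AND(1, 1) = 1
w6 = OR(w3, w5) = OR(1, 1) = 1
w7 = AND(d, w5) = AND(1, 1) = 1
So w6 = 1 and w7 = 1.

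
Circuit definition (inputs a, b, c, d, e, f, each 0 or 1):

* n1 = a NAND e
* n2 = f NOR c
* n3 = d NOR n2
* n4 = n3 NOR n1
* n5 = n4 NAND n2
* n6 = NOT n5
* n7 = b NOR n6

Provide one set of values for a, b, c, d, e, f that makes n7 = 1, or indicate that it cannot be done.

a=0 b=0 c=0 d=1 e=0 f=1

Check with a=0 b=0 c=0 d=1 e=0 f=1:
n1 = a NAND e = 0 NAND 0 = 1
n2 = f NOR c = 1 NOR 0 = 0
n3 = d NOR n2 = 1 NOR 0 = 0
n4 = n3 NOR n1 = 0 NOR 1 = 0
n5 = n4 NAND n2 = 0 NAND 0 = 1
n6 = NOT n5 = NOT 1 = 0
n7 = b NOR n6 = 0 NOR 0 = 1
So n7 = 1 as required.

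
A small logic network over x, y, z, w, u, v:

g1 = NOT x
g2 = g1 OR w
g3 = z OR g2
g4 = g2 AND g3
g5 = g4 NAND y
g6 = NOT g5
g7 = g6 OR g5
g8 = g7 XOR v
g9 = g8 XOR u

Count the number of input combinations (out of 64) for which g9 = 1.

32

g9 = g8 XOR u must be 1, so g8 and u differ.
Enumerating the 64 input combinations, 32 give g9 = 1 and 32 give g9 = 0.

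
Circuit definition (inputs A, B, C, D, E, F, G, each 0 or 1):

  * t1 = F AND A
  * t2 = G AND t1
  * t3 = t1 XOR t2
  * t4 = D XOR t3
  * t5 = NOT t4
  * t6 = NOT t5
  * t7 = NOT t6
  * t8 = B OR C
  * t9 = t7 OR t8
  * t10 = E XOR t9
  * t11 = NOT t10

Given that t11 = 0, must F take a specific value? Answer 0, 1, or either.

either

Both values of F occur among assignments with t11 = 0:
  F=0: A=0, B=0, C=0, D=0, E=0, F=0, G=0
  F=1: A=0, B=0, C=0, D=0, E=0, F=1, G=0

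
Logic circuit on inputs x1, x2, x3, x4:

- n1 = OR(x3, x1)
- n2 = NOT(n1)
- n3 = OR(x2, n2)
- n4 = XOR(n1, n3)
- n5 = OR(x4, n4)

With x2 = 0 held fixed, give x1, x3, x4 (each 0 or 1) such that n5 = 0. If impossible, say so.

With x2 = 0 fixed, none of the 8 settings of x1, x3, x4 give n5 = 0.
For example, with x1=1, x3=0, x4=0:
n1 = OR(x3, x1) = OR(0, 1) = 1
n2 = NOT(n1) = NOT 1 = 0
n3 = OR(x2, n2) = OR(0, 0) = 0
n4 = XOR(n1, n3) = XOR(1, 0) = 1
n5 = OR(x4, n4) = OR(0, 1) = 1
giving n5 = 1 ≠ 0.

no solution exists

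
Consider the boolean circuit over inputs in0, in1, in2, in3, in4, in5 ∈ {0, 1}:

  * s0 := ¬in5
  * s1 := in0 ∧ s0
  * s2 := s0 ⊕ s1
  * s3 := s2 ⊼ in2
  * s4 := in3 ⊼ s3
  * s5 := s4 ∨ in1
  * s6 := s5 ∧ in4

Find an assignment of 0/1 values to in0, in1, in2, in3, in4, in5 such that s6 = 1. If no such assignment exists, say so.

Check with in0=1 in1=1 in2=1 in3=0 in4=1 in5=1:
s0 = ¬in5 = ¬1 = 0
s1 = in0 ∧ s0 = 1 ∧ 0 = 0
s2 = s0 ⊕ s1 = 0 ⊕ 0 = 0
s3 = s2 ⊼ in2 = 0 ⊼ 1 = 1
s4 = in3 ⊼ s3 = 0 ⊼ 1 = 1
s5 = s4 ∨ in1 = 1 ∨ 1 = 1
s6 = s5 ∧ in4 = 1 ∧ 1 = 1
So s6 = 1 as required.

in0=1 in1=1 in2=1 in3=0 in4=1 in5=1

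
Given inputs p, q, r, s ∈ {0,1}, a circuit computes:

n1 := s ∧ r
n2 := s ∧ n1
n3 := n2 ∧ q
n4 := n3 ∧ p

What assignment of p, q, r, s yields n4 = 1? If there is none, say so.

n4 = n3 ∧ p must be 1, so both n3 = 1 and p = 1.
n3 = n2 ∧ q must be 1, so both n2 = 1 and q = 1.
Check with p=1, q=1, r=1, s=1:
n1 = s ∧ r = 1 ∧ 1 = 1
n2 = s ∧ n1 = 1 ∧ 1 = 1
n3 = n2 ∧ q = 1 ∧ 1 = 1
n4 = n3 ∧ p = 1 ∧ 1 = 1
So n4 = 1 as required.

p=1, q=1, r=1, s=1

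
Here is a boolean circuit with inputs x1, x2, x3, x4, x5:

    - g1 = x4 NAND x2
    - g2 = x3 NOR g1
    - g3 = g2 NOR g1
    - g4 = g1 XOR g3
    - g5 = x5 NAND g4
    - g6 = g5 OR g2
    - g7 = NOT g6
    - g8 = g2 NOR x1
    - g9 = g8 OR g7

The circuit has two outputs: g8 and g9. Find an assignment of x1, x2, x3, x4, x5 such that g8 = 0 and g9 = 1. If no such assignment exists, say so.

Check with x1=1 x2=0 x3=0 x4=0 x5=1:
g1 = x4 NAND x2 = 0 NAND 0 = 1
g2 = x3 NOR g1 = 0 NOR 1 = 0
g3 = g2 NOR g1 = 0 NOR 1 = 0
g4 = g1 XOR g3 = 1 XOR 0 = 1
g5 = x5 NAND g4 = 1 NAND 1 = 0
g6 = g5 OR g2 = 0 OR 0 = 0
g7 = NOT g6 = NOT 0 = 1
g8 = g2 NOR x1 = 0 NOR 1 = 0
g9 = g8 OR g7 = 0 OR 1 = 1
So g8 = 0 and g9 = 1.

x1=1 x2=0 x3=0 x4=0 x5=1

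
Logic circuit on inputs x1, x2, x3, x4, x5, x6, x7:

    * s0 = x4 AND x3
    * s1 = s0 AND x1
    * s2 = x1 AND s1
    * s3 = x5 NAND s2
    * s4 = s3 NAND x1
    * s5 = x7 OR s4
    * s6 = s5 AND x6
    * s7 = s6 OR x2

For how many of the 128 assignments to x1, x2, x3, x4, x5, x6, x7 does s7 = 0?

s7 = s6 OR x2 must be 0, so both s6 = 0 and x2 = 0.
Enumerating the 128 input combinations, 39 give s7 = 0 and 89 give s7 = 1.

39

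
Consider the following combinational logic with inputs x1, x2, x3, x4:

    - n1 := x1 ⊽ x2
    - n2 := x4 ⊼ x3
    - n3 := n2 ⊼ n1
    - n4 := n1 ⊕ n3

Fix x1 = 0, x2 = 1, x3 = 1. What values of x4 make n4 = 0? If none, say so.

no solution exists

With x1 = 0, x2 = 1, x3 = 1 fixed, none of the 2 settings of x4 give n4 = 0.
For example, with x4=1:
n1 = x1 ⊽ x2 = 0 ⊽ 1 = 0
n2 = x4 ⊼ x3 = 1 ⊼ 1 = 0
n3 = n2 ⊼ n1 = 0 ⊼ 0 = 1
n4 = n1 ⊕ n3 = 0 ⊕ 1 = 1
giving n4 = 1 ≠ 0.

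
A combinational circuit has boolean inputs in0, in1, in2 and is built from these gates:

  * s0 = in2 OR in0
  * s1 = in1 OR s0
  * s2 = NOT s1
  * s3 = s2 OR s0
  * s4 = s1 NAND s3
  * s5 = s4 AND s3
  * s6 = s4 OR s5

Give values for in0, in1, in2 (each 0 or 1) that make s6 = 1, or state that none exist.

in0=0, in1=1, in2=0

Check with in0=0, in1=1, in2=0:
s0 = in2 OR in0 = 0 OR 0 = 0
s1 = in1 OR s0 = 1 OR 0 = 1
s2 = NOT s1 = NOT 1 = 0
s3 = s2 OR s0 = 0 OR 0 = 0
s4 = s1 NAND s3 = 1 NAND 0 = 1
s5 = s4 AND s3 = 1 AND 0 = 0
s6 = s4 OR s5 = 1 OR 0 = 1
So s6 = 1 as required.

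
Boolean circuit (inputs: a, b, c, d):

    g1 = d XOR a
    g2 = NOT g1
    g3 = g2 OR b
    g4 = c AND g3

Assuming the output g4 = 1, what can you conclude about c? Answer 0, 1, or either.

g4 = c AND g3 must be 1, so both c = 1 and g3 = 1.
g3 = g2 OR b must be 1, so at least one of g2, b is 1.
Every assignment with g4 = 1 has c = 1; there are 6 such assignment(s).

1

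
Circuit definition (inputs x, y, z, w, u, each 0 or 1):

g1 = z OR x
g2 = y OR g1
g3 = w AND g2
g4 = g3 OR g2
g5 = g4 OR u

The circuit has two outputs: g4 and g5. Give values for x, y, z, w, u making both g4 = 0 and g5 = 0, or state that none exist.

x=0, y=0, z=0, w=0, u=0

Check with x=0, y=0, z=0, w=0, u=0:
g1 = z OR x = 0 OR 0 = 0
g2 = y OR g1 = 0 OR 0 = 0
g3 = w AND g2 = 0 AND 0 = 0
g4 = g3 OR g2 = 0 OR 0 = 0
g5 = g4 OR u = 0 OR 0 = 0
So g4 = 0 and g5 = 0.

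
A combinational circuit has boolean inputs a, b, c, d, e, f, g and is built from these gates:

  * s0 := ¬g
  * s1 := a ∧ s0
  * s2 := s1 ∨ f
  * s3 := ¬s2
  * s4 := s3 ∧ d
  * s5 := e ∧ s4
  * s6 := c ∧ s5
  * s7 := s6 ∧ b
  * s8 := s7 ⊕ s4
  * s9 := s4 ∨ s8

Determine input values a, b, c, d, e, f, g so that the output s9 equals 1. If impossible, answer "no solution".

a=0, b=1, c=0, d=1, e=0, f=0, g=1

Check with a=0, b=1, c=0, d=1, e=0, f=0, g=1:
s0 = ¬g = ¬1 = 0
s1 = a ∧ s0 = 0 ∧ 0 = 0
s2 = s1 ∨ f = 0 ∨ 0 = 0
s3 = ¬s2 = ¬0 = 1
s4 = s3 ∧ d = 1 ∧ 1 = 1
s5 = e ∧ s4 = 0 ∧ 1 = 0
s6 = c ∧ s5 = 0 ∧ 0 = 0
s7 = s6 ∧ b = 0 ∧ 1 = 0
s8 = s7 ⊕ s4 = 0 ⊕ 1 = 1
s9 = s4 ∨ s8 = 1 ∨ 1 = 1
So s9 = 1 as required.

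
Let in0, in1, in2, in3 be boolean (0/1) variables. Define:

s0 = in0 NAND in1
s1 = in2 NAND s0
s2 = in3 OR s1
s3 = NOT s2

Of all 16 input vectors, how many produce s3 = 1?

3

s3 = NOT s2 must be 1, so s2 = 0.
s2 = in3 OR s1 must be 0, so both in3 = 0 and s1 = 0.
s1 = in2 NAND s0 must be 0, so both in2 = 1 and s0 = 1.
Satisfying assignments:
  in0=0, in1=0, in2=1, in3=0
  in0=0, in1=1, in2=1, in3=0
  in0=1, in1=0, in2=1, in3=0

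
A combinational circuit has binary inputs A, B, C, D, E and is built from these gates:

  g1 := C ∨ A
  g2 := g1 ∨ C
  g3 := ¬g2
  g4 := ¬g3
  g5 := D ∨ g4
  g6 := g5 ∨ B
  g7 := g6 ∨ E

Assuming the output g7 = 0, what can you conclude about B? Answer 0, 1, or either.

0

g7 = g6 ∨ E must be 0, so both g6 = 0 and E = 0.
Every assignment with g7 = 0 has B = 0; there are 1 such assignment(s).
  A=0, B=0, C=0, D=0, E=0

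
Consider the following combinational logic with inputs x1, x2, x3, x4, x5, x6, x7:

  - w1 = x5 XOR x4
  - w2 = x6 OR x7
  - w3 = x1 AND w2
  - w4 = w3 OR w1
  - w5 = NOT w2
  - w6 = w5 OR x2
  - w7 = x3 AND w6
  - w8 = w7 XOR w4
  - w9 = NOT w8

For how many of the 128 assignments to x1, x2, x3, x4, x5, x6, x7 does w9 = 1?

52

w9 = NOT w8 must be 1, so w8 = 0.
Enumerating the 128 input combinations, 52 give w9 = 1 and 76 give w9 = 0.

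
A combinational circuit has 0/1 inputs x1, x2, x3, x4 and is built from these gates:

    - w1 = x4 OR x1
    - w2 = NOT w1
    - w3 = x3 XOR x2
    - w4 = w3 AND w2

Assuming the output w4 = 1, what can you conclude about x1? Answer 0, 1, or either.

0

w4 = w3 AND w2 must be 1, so both w3 = 1 and w2 = 1.
Every assignment with w4 = 1 has x1 = 0; there are 2 such assignment(s).
  x1=0, x2=0, x3=1, x4=0
  x1=0, x2=1, x3=0, x4=0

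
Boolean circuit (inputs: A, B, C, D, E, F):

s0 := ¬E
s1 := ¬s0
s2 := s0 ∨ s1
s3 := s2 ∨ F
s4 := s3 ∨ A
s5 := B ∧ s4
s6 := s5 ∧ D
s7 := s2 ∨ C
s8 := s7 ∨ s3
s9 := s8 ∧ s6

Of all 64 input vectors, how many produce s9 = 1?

s9 = s8 ∧ s6 must be 1, so both s8 = 1 and s6 = 1.
s8 = s7 ∨ s3 must be 1, so at least one of s7, s3 is 1.
Enumerating the 64 input combinations, 16 give s9 = 1 and 48 give s9 = 0.

16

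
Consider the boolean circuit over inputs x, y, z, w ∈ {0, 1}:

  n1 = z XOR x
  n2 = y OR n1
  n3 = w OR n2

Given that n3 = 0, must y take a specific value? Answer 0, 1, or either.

n3 = w OR n2 must be 0, so both w = 0 and n2 = 0.
n2 = y OR n1 must be 0, so both y = 0 and n1 = 0.
n1 = z XOR x must be 0, so z and x are equal.
Every assignment with n3 = 0 has y = 0; there are 2 such assignment(s).
  x=0, y=0, z=0, w=0
  x=1, y=0, z=1, w=0

0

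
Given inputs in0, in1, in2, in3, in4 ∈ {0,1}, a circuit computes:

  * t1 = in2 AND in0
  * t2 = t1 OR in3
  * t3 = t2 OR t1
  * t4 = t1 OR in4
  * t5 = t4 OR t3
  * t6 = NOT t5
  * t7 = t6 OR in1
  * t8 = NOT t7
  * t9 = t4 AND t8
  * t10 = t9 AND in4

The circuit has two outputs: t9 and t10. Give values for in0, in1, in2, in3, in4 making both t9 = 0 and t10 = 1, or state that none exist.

no solution exists

Across all 32 input combinations, none give both t9 = 0 and t10 = 1.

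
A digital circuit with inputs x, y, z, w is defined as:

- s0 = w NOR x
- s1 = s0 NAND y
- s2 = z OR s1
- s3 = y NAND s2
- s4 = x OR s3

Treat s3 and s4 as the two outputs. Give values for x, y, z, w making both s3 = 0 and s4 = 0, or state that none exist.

Check with x=0, y=1, z=0, w=1:
s0 = w NOR x = 1 NOR 0 = 0
s1 = s0 NAND y = 0 NAND 1 = 1
s2 = z OR s1 = 0 OR 1 = 1
s3 = y NAND s2 = 1 NAND 1 = 0
s4 = x OR s3 = 0 OR 0 = 0
So s3 = 0 and s4 = 0.

x=0, y=1, z=0, w=1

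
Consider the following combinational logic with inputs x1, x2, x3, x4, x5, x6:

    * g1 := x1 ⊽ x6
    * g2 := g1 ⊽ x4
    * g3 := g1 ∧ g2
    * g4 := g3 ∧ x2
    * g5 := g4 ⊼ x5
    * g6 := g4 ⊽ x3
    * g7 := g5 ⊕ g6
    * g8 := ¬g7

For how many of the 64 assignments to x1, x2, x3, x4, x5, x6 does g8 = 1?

g8 = ¬g7 must be 1, so g7 = 0.
g7 = g5 ⊕ g6 must be 0, so g5 and g6 are equal.
Enumerating the 64 input combinations, 32 give g8 = 1 and 32 give g8 = 0.

32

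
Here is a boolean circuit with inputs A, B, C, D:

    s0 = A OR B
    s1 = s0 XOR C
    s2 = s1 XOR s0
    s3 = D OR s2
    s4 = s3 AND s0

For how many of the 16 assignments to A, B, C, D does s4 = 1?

s4 = s3 AND s0 must be 1, so both s3 = 1 and s0 = 1.
s3 = D OR s2 must be 1, so at least one of D, s2 is 1.
Enumerating the 16 input combinations, 9 give s4 = 1 and 7 give s4 = 0.

9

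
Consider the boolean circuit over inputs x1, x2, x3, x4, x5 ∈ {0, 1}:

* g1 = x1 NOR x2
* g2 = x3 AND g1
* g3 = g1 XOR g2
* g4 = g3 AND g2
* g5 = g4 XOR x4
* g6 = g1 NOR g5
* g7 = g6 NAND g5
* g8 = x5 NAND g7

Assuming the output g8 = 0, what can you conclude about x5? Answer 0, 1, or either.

1

g8 = x5 NAND g7 must be 0, so both x5 = 1 and g7 = 1.
g7 = g6 NAND g5 must be 1, so at least one of g6, g5 is 0.
Every assignment with g8 = 0 has x5 = 1; there are 16 such assignment(s).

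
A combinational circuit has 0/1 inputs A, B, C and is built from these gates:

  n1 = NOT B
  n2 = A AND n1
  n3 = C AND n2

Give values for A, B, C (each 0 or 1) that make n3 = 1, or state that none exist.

A=1, B=0, C=1

n3 = C AND n2 must be 1, so both C = 1 and n2 = 1.
n2 = A AND n1 must be 1, so both A = 1 and n1 = 1.
Check with A=1, B=0, C=1:
n1 = NOT B = NOT 0 = 1
n2 = A AND n1 = 1 AND 1 = 1
n3 = C AND n2 = 1 AND 1 = 1
So n3 = 1 as required.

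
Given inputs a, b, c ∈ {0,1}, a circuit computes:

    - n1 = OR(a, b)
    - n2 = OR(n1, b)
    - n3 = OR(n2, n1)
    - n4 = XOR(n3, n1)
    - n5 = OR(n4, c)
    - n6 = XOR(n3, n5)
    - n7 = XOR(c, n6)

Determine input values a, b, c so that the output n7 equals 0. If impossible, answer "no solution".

a=0, b=0, c=1

n7 = XOR(c, n6) must be 0, so c and n6 are equal.
Check with a=0, b=0, c=1:
n1 = OR(a, b) = OR(0, 0) = 0
n2 = OR(n1, b) = OR(0, 0) = 0
n3 = OR(n2, n1) = OR(0, 0) = 0
n4 = XOR(n3, n1) = XOR(0, 0) = 0
n5 = OR(n4, c) = OR(0, 1) = 1
n6 = XOR(n3, n5) = XOR(0, 1) = 1
n7 = XOR(c, n6) = XOR(1, 1) = 0
So n7 = 0 as required.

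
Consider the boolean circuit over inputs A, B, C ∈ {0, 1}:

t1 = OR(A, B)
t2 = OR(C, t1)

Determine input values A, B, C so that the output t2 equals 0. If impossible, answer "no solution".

t2 = OR(C, t1) must be 0, so both C = 0 and t1 = 0.
t1 = OR(A, B) must be 0, so both A = 0 and B = 0.
Check with A=0 B=0 C=0:
t1 = OR(A, B) = OR(0, 0) = 0
t2 = OR(C, t1) = OR(0, 0) = 0
So t2 = 0 as required.

A=0 B=0 C=0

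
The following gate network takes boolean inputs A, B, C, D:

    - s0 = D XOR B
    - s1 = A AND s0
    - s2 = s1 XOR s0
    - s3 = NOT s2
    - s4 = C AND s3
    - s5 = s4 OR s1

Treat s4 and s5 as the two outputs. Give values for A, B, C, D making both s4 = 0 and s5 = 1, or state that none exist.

A=1 B=1 C=0 D=0

Check with A=1 B=1 C=0 D=0:
s0 = D XOR B = 0 XOR 1 = 1
s1 = A AND s0 = 1 AND 1 = 1
s2 = s1 XOR s0 = 1 XOR 1 = 0
s3 = NOT s2 = NOT 0 = 1
s4 = C AND s3 = 0 AND 1 = 0
s5 = s4 OR s1 = 0 OR 1 = 1
So s4 = 0 and s5 = 1.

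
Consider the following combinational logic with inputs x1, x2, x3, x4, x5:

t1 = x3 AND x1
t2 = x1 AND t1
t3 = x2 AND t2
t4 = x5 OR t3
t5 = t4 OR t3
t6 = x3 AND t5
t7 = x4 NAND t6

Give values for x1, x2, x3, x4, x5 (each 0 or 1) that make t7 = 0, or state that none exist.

t7 = x4 NAND t6 must be 0, so both x4 = 1 and t6 = 1.
Check with x1=1, x2=0, x3=1, x4=1, x5=1:
t1 = x3 AND x1 = 1 AND 1 = 1
t2 = x1 AND t1 = 1 AND 1 = 1
t3 = x2 AND t2 = 0 AND 1 = 0
t4 = x5 OR t3 = 1 OR 0 = 1
t5 = t4 OR t3 = 1 OR 0 = 1
t6 = x3 AND t5 = 1 AND 1 = 1
t7 = x4 NAND t6 = 1 NAND 1 = 0
So t7 = 0 as required.

x1=1, x2=0, x3=1, x4=1, x5=1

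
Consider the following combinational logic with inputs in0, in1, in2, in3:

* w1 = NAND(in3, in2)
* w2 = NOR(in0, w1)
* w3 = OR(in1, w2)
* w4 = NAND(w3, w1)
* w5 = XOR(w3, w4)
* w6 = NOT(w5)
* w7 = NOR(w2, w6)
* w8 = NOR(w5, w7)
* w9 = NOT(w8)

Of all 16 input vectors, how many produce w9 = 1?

w9 = NOT(w8) must be 1, so w8 = 0.
w8 = NOR(w5, w7) must be 0, so at least one of w5, w7 is 1.
Enumerating the 16 input combinations, 13 give w9 = 1 and 3 give w9 = 0.

13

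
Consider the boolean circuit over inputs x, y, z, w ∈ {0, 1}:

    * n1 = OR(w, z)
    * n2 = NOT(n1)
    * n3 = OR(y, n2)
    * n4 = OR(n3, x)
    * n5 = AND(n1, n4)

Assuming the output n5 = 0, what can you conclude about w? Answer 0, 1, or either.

either

Both values of w occur among assignments with n5 = 0:
  w=0: x=0, y=0, z=0, w=0
  w=1: x=0, y=0, z=0, w=1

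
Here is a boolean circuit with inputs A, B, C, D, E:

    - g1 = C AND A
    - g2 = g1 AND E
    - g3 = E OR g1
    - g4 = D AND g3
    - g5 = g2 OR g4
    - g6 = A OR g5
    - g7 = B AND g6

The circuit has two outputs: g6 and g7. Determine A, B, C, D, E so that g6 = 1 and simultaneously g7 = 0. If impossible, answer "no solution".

Check with A=1 B=0 C=0 D=1 E=1:
g1 = C AND A = 0 AND 1 = 0
g2 = g1 AND E = 0 AND 1 = 0
g3 = E OR g1 = 1 OR 0 = 1
g4 = D AND g3 = 1 AND 1 = 1
g5 = g2 OR g4 = 0 OR 1 = 1
g6 = A OR g5 = 1 OR 1 = 1
g7 = B AND g6 = 0 AND 1 = 0
So g6 = 1 and g7 = 0.

A=1 B=0 C=0 D=1 E=1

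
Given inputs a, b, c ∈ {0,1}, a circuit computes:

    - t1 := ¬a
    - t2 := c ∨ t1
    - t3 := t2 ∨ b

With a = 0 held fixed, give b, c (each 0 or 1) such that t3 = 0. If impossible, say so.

With a = 0 fixed, none of the 4 settings of b, c give t3 = 0.
For example, with b=1, c=0:
t1 = ¬a = ¬0 = 1
t2 = c ∨ t1 = 0 ∨ 1 = 1
t3 = t2 ∨ b = 1 ∨ 1 = 1
giving t3 = 1 ≠ 0.

no solution exists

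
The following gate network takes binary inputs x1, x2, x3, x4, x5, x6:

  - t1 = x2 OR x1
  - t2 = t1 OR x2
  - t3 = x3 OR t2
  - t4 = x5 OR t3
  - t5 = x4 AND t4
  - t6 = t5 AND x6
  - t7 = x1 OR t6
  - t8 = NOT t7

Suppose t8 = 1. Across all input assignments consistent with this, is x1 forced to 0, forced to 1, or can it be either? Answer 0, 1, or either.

0

t8 = NOT t7 must be 1, so t7 = 0.
Every assignment with t8 = 1 has x1 = 0; there are 25 such assignment(s).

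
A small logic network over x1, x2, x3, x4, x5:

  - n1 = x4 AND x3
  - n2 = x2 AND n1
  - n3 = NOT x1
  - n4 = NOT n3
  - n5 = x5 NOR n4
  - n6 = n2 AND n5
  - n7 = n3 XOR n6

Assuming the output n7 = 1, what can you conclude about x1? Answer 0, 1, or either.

0

n7 = n3 XOR n6 must be 1, so n3 and n6 differ.
Every assignment with n7 = 1 has x1 = 0; there are 15 such assignment(s).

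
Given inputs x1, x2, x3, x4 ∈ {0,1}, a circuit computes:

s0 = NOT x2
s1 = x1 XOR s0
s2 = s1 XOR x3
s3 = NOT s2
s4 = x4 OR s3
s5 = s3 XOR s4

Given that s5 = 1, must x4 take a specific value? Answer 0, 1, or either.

s5 = s3 XOR s4 must be 1, so s3 and s4 differ.
Every assignment with s5 = 1 has x4 = 1; there are 4 such assignment(s).
  x1=0, x2=0, x3=0, x4=1
  x1=0, x2=1, x3=1, x4=1
  x1=1, x2=0, x3=1, x4=1
  x1=1, x2=1, x3=0, x4=1

1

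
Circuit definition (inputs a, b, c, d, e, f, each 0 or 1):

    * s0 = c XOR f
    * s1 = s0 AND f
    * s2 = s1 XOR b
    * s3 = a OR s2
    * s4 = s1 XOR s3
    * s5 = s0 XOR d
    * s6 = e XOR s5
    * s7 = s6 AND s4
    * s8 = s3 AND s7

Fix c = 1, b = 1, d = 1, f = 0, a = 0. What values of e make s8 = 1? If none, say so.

e=1

s8 = s3 AND s7 must be 1, so both s3 = 1 and s7 = 1.
s3 = a OR s2 must be 1, so at least one of a, s2 is 1.
Check with c = 1, b = 1, d = 1, f = 0, a = 0 and e=1:
s0 = c XOR f = 1 XOR 0 = 1
s1 = s0 AND f = 1 AND 0 = 0
s2 = s1 XOR b = 0 XOR 1 = 1
s3 = a OR s2 = 0 OR 1 = 1
s4 = s1 XOR s3 = 0 XOR 1 = 1
s5 = s0 XOR d = 1 XOR 1 = 0
s6 = e XOR s5 = 1 XOR 0 = 1
s7 = s6 AND s4 = 1 AND 1 = 1
s8 = s3 AND s7 = 1 AND 1 = 1
So s8 = 1.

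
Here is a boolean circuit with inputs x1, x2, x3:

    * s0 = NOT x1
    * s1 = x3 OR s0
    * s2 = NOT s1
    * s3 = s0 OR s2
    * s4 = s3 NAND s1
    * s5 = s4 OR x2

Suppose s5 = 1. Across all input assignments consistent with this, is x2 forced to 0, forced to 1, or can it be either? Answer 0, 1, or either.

either

Both values of x2 occur among assignments with s5 = 1:
  x2=0: x1=1, x2=0, x3=0
  x2=1: x1=0, x2=1, x3=0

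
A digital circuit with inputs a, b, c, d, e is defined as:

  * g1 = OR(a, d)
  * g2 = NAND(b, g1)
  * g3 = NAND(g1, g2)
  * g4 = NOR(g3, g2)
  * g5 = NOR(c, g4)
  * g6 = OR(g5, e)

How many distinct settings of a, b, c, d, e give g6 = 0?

8

g6 = OR(g5, e) must be 0, so both g5 = 0 and e = 0.
Enumerating the 32 input combinations, 8 give g6 = 0 and 24 give g6 = 1.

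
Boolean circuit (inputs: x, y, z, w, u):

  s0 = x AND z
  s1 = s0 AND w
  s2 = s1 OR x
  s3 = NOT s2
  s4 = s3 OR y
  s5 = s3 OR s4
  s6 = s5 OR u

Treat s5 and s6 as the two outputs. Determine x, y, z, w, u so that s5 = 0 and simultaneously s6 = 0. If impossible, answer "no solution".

Check with x=1, y=0, z=0, w=1, u=0:
s0 = x AND z = 1 AND 0 = 0
s1 = s0 AND w = 0 AND 1 = 0
s2 = s1 OR x = 0 OR 1 = 1
s3 = NOT s2 = NOT 1 = 0
s4 = s3 OR y = 0 OR 0 = 0
s5 = s3 OR s4 = 0 OR 0 = 0
s6 = s5 OR u = 0 OR 0 = 0
So s5 = 0 and s6 = 0.

x=1, y=0, z=0, w=1, u=0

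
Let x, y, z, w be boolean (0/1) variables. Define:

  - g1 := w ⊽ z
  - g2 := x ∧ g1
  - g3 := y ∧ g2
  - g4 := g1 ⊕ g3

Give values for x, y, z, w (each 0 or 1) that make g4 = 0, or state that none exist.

x=1, y=0, z=1, w=0

g4 = g1 ⊕ g3 must be 0, so g1 and g3 are equal.
Check with x=1, y=0, z=1, w=0:
g1 = w ⊽ z = 0 ⊽ 1 = 0
g2 = x ∧ g1 = 1 ∧ 0 = 0
g3 = y ∧ g2 = 0 ∧ 0 = 0
g4 = g1 ⊕ g3 = 0 ⊕ 0 = 0
So g4 = 0 as required.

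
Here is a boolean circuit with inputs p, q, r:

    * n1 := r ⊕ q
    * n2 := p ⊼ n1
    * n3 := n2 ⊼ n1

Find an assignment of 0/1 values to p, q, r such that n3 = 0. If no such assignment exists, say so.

n3 = n2 ⊼ n1 must be 0, so both n2 = 1 and n1 = 1.
n2 = p ⊼ n1 must be 1, so at least one of p, n1 is 0.
Check with p=0, q=1, r=0:
n1 = r ⊕ q = 0 ⊕ 1 = 1
n2 = p ⊼ n1 = 0 ⊼ 1 = 1
n3 = n2 ⊼ n1 = 1 ⊼ 1 = 0
So n3 = 0 as required.

p=0, q=1, r=0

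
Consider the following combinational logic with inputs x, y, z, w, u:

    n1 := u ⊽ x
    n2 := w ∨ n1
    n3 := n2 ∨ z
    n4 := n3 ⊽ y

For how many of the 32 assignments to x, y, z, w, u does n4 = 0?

n4 = n3 ⊽ y must be 0, so at least one of n3, y is 1.
Enumerating the 32 input combinations, 29 give n4 = 0 and 3 give n4 = 1.

29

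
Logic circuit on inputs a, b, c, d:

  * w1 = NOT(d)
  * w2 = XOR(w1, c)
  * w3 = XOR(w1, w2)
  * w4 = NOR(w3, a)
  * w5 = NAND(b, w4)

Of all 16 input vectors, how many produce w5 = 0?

w5 = NAND(b, w4) must be 0, so both b = 1 and w4 = 1.
w4 = NOR(w3, a) must be 1, so both w3 = 0 and a = 0.
w3 = XOR(w1, w2) must be 0, so w1 and w2 are equal.
Satisfying assignments:
  a=0, b=1, c=0, d=0
  a=0, b=1, c=0, d=1

2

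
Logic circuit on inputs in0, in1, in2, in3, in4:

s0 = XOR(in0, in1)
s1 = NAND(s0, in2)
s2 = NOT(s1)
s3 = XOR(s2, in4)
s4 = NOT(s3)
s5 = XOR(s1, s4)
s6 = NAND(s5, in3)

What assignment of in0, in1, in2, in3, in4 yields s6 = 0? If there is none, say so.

in0=0, in1=1, in2=0, in3=1, in4=1

s6 = NAND(s5, in3) must be 0, so both s5 = 1 and in3 = 1.
s5 = XOR(s1, s4) must be 1, so s1 and s4 differ.
Check with in0=0, in1=1, in2=0, in3=1, in4=1:
s0 = XOR(in0, in1) = XOR(0, 1) = 1
s1 = NAND(s0, in2) = NAND(1, 0) = 1
s2 = NOT(s1) = NOT 1 = 0
s3 = XOR(s2, in4) = XOR(0, 1) = 1
s4 = NOT(s3) = NOT 1 = 0
s5 = XOR(s1, s4) = XOR(1, 0) = 1
s6 = NAND(s5, in3) = NAND(1, 1) = 0
So s6 = 0 as required.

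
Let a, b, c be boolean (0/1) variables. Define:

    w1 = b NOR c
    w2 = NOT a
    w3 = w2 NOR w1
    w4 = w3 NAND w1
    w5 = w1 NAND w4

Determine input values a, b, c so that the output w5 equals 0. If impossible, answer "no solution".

a=0, b=0, c=0

w5 = w1 NAND w4 must be 0, so both w1 = 1 and w4 = 1.
w1 = b NOR c must be 1, so both b = 0 and c = 0.
Check with a=0, b=0, c=0:
w1 = b NOR c = 0 NOR 0 = 1
w2 = NOT a = NOT 0 = 1
w3 = w2 NOR w1 = 1 NOR 1 = 0
w4 = w3 NAND w1 = 0 NAND 1 = 1
w5 = w1 NAND w4 = 1 NAND 1 = 0
So w5 = 0 as required.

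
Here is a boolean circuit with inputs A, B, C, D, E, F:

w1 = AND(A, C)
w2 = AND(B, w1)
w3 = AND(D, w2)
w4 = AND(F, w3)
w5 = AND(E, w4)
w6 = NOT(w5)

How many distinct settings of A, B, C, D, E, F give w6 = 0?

w6 = NOT(w5) must be 0, so w5 = 1.
Enumerating the 64 input combinations, 1 give w6 = 0 and 63 give w6 = 1.

1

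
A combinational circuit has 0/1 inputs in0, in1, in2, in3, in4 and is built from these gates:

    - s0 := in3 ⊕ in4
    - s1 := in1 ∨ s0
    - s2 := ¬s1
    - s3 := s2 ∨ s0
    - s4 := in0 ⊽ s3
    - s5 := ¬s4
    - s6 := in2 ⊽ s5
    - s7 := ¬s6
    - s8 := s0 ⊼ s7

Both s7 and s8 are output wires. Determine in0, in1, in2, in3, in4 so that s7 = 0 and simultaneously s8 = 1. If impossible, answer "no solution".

Check with in0=0 in1=1 in2=0 in3=1 in4=1:
s0 = in3 ⊕ in4 = 1 ⊕ 1 = 0
s1 = in1 ∨ s0 = 1 ∨ 0 = 1
s2 = ¬s1 = ¬1 = 0
s3 = s2 ∨ s0 = 0 ∨ 0 = 0
s4 = in0 ⊽ s3 = 0 ⊽ 0 = 1
s5 = ¬s4 = ¬1 = 0
s6 = in2 ⊽ s5 = 0 ⊽ 0 = 1
s7 = ¬s6 = ¬1 = 0
s8 = s0 ⊼ s7 = 0 ⊼ 0 = 1
So s7 = 0 and s8 = 1.

in0=0 in1=1 in2=0 in3=1 in4=1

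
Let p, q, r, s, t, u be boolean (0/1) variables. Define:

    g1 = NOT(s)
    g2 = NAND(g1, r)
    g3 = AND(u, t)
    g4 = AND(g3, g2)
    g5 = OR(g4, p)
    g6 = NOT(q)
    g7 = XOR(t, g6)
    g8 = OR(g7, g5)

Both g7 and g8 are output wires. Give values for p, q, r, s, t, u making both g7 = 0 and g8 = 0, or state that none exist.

Check with p=0, q=1, r=0, s=1, t=0, u=0:
g1 = NOT(s) = NOT 1 = 0
g2 = NAND(g1, r) = NAND(0, 0) = 1
g3 = AND(u, t) = AND(0, 0) = 0
g4 = AND(g3, g2) = AND(0, 1) = 0
g5 = OR(g4, p) = OR(0, 0) = 0
g6 = NOT(q) = NOT 1 = 0
g7 = XOR(t, g6) = XOR(0, 0) = 0
g8 = OR(g7, g5) = OR(0, 0) = 0
So g7 = 0 and g8 = 0.

p=0, q=1, r=0, s=1, t=0, u=0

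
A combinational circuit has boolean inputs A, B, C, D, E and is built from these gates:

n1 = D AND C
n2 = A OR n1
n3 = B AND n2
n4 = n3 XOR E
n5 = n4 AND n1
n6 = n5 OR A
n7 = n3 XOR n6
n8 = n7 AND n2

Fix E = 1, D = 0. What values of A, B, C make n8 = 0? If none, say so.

A=0 B=1 C=1

n8 = n7 AND n2 must be 0, so at least one of n7, n2 is 0.
Check with E = 1, D = 0 and A=0, B=1, C=1:
n1 = D AND C = 0 AND 1 = 0
n2 = A OR n1 = 0 OR 0 = 0
n3 = B AND n2 = 1 AND 0 = 0
n4 = n3 XOR E = 0 XOR 1 = 1
n5 = n4 AND n1 = 1 AND 0 = 0
n6 = n5 OR A = 0 OR 0 = 0
n7 = n3 XOR n6 = 0 XOR 0 = 0
n8 = n7 AND n2 = 0 AND 0 = 0
So n8 = 0.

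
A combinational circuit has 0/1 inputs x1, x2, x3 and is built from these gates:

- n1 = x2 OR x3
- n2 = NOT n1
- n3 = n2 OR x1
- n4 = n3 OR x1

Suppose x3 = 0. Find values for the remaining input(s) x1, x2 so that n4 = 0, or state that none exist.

n4 = n3 OR x1 must be 0, so both n3 = 0 and x1 = 0.
Check with x3 = 0 and x1=0, x2=1:
n1 = x2 OR x3 = 1 OR 0 = 1
n2 = NOT n1 = NOT 1 = 0
n3 = n2 OR x1 = 0 OR 0 = 0
n4 = n3 OR x1 = 0 OR 0 = 0
So n4 = 0.

x1=0, x2=1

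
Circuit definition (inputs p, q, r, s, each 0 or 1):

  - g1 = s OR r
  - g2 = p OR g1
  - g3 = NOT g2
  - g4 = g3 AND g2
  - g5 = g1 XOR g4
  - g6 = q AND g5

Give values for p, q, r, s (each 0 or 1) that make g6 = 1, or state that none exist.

p=1, q=1, r=1, s=0

g6 = q AND g5 must be 1, so both q = 1 and g5 = 1.
Check with p=1, q=1, r=1, s=0:
g1 = s OR r = 0 OR 1 = 1
g2 = p OR g1 = 1 OR 1 = 1
g3 = NOT g2 = NOT 1 = 0
g4 = g3 AND g2 = 0 AND 1 = 0
g5 = g1 XOR g4 = 1 XOR 0 = 1
g6 = q AND g5 = 1 AND 1 = 1
So g6 = 1 as required.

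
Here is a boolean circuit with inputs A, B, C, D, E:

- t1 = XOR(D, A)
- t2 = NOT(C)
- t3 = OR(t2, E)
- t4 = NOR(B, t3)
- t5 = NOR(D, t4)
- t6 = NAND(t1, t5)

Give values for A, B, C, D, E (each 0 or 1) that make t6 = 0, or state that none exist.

A=1, B=1, C=1, D=0, E=0

Check with A=1, B=1, C=1, D=0, E=0:
t1 = XOR(D, A) = XOR(0, 1) = 1
t2 = NOT(C) = NOT 1 = 0
t3 = OR(t2, E) = OR(0, 0) = 0
t4 = NOR(B, t3) = NOR(1, 0) = 0
t5 = NOR(D, t4) = NOR(0, 0) = 1
t6 = NAND(t1, t5) = NAND(1, 1) = 0
So t6 = 0 as required.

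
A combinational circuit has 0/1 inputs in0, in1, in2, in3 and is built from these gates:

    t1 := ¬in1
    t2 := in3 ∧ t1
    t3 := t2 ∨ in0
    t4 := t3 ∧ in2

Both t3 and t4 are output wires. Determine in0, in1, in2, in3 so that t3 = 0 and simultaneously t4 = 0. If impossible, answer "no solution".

Check with in0=0, in1=1, in2=1, in3=1:
t1 = ¬in1 = ¬1 = 0
t2 = in3 ∧ t1 = 1 ∧ 0 = 0
t3 = t2 ∨ in0 = 0 ∨ 0 = 0
t4 = t3 ∧ in2 = 0 ∧ 1 = 0
So t3 = 0 and t4 = 0.

in0=0, in1=1, in2=1, in3=1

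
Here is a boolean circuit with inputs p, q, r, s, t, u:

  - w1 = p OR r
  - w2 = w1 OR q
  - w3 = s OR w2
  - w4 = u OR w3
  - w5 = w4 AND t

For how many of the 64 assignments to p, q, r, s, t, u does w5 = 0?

33

w5 = w4 AND t must be 0, so at least one of w4, t is 0.
Enumerating the 64 input combinations, 33 give w5 = 0 and 31 give w5 = 1.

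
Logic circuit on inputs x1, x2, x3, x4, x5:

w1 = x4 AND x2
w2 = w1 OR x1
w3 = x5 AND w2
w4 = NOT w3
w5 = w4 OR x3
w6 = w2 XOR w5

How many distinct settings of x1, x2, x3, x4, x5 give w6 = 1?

w6 = w2 XOR w5 must be 1, so w2 and w5 differ.
Enumerating the 32 input combinations, 17 give w6 = 1 and 15 give w6 = 0.

17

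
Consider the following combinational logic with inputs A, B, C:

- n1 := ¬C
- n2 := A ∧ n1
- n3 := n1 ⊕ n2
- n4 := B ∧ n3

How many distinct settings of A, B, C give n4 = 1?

1

n4 = B ∧ n3 must be 1, so both B = 1 and n3 = 1.
Satisfying assignments:
  A=0, B=1, C=0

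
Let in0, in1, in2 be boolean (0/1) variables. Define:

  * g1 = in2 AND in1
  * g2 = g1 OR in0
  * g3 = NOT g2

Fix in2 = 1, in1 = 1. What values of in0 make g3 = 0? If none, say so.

Check with in2 = 1, in1 = 1 and in0=1:
g1 = in2 AND in1 = 1 AND 1 = 1
g2 = g1 OR in0 = 1 OR 1 = 1
g3 = NOT g2 = NOT 1 = 0
So g3 = 0.

in0=1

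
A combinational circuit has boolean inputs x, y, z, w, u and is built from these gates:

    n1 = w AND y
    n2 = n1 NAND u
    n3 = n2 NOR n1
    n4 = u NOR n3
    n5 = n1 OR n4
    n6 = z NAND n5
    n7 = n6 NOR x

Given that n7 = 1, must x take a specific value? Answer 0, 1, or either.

0

n7 = n6 NOR x must be 1, so both n6 = 0 and x = 0.
n6 = z NAND n5 must be 0, so both z = 1 and n5 = 1.
Every assignment with n7 = 1 has x = 0; there are 5 such assignment(s).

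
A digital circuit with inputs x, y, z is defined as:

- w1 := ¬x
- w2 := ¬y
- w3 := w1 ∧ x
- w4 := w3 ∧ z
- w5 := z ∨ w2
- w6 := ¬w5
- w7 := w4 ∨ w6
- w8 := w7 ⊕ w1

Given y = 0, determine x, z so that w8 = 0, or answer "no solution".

Check with y = 0 and x=1, z=0:
w1 = ¬x = ¬1 = 0
w2 = ¬y = ¬0 = 1
w3 = w1 ∧ x = 0 ∧ 1 = 0
w4 = w3 ∧ z = 0 ∧ 0 = 0
w5 = z ∨ w2 = 0 ∨ 1 = 1
w6 = ¬w5 = ¬1 = 0
w7 = w4 ∨ w6 = 0 ∨ 0 = 0
w8 = w7 ⊕ w1 = 0 ⊕ 0 = 0
So w8 = 0.

x=1, z=0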